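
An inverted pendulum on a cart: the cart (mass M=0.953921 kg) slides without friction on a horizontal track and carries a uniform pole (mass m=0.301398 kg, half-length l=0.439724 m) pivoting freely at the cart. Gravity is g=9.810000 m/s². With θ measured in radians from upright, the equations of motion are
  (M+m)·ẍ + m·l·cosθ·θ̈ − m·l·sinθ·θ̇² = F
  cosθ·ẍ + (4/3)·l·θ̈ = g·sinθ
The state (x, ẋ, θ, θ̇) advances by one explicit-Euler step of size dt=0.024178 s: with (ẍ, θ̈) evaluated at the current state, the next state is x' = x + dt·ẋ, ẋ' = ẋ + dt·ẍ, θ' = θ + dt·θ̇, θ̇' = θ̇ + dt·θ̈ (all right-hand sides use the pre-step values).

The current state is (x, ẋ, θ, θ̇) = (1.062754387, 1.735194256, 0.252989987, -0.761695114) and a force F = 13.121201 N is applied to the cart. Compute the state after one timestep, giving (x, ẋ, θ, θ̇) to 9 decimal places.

(1.104707914, 2.027227476, 0.234573723, -1.142677815)

sinθ=0.250299885, cosθ=0.968168357
temp = (F + m·l·θ̇²·sinθ)/(M+m) = (13.121201 + 0.019246135)/1.255319 = 10.467815061
θ̈ = (g·sinθ − cosθ·temp)/(l·(4/3 − m·cos²θ/(M+m))) = -15.757411726
ẍ = temp − m·l·θ̈·cosθ/(M+m) = 12.078468860
Euler: x'=1.062754387+0.024178·1.735194256=1.104707914, ẋ'=1.735194256+0.024178·12.078468860=2.027227476
       θ'=0.252989987+0.024178·-0.761695114=0.234573723, θ̇'=-0.761695114+0.024178·-15.757411726=-1.142677815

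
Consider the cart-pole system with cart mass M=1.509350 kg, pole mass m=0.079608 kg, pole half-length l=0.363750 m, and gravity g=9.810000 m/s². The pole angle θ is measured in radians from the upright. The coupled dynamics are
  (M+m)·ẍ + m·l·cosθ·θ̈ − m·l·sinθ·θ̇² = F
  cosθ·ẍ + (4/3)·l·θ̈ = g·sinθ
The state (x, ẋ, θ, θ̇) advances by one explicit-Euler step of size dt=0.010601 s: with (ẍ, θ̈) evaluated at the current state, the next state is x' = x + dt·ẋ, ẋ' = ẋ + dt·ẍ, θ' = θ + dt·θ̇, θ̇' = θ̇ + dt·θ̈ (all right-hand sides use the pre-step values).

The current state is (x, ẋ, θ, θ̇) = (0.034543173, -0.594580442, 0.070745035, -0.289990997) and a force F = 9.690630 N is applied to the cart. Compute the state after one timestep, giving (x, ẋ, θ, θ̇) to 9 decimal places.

(0.028240026, -0.527701708, 0.067670840, -0.412383559)

sinθ=0.070686038, cosθ=0.997498614
temp = (F + m·l·θ̇²·sinθ)/(M+m) = (9.690630 + 0.000172132)/1.588958 = 6.098840959
θ̈ = (g·sinθ − cosθ·temp)/(l·(4/3 − m·cos²θ/(M+m))) = -11.545378970
ẍ = temp − m·l·θ̈·cosθ/(M+m) = 6.308719381
Euler: x'=0.034543173+0.010601·-0.594580442=0.028240026, ẋ'=-0.594580442+0.010601·6.308719381=-0.527701708
       θ'=0.070745035+0.010601·-0.289990997=0.067670840, θ̇'=-0.289990997+0.010601·-11.545378970=-0.412383559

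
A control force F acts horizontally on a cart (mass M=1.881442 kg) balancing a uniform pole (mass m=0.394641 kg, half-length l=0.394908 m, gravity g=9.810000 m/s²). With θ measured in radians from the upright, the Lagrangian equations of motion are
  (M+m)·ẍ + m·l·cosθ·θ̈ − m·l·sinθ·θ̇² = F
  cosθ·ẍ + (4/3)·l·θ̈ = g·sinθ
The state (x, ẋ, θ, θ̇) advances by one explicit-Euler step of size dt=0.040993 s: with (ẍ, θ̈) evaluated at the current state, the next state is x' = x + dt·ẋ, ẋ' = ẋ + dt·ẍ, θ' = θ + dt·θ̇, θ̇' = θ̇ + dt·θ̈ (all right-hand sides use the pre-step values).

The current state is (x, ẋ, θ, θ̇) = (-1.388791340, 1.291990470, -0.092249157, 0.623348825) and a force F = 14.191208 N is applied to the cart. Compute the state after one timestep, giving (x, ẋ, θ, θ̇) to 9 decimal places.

sinθ=-0.092118374, cosθ=0.995748063
temp = (F + m·l·θ̇²·sinθ)/(M+m) = (14.191208 + -0.005578362)/2.276083 = 6.232474667
θ̈ = (g·sinθ − cosθ·temp)/(l·(4/3 − m·cos²θ/(M+m))) = -15.501147952
ẍ = temp − m·l·θ̈·cosθ/(M+m) = 7.289349050
Euler: x'=-1.388791340+0.040993·1.291990470=-1.335828775, ẋ'=1.291990470+0.040993·7.289349050=1.590802756
       θ'=-0.092249157+0.040993·0.623348825=-0.066696219, θ̇'=0.623348825+0.040993·-15.501147952=-0.012089733

(-1.335828775, 1.590802756, -0.066696219, -0.012089733)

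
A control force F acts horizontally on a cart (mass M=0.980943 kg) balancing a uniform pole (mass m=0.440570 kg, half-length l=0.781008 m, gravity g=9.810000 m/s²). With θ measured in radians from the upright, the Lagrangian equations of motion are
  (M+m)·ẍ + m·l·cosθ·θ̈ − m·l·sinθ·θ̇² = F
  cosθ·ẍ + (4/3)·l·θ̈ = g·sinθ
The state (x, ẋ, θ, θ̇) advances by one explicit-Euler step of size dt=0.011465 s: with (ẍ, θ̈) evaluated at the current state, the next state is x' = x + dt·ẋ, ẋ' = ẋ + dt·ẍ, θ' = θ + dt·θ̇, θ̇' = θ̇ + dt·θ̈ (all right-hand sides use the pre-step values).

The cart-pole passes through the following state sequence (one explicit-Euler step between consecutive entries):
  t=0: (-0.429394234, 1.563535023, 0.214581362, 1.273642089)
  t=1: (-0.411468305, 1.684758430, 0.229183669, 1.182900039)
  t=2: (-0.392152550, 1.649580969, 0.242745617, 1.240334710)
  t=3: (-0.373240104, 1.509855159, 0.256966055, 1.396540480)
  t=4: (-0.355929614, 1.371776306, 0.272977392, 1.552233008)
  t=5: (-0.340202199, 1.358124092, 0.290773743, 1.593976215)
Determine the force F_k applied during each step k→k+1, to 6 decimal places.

F_0 = 12.250392 N
F_1 = -2.792272 N
F_2 = -12.900833 N
F_3 = -12.771327 N
F_4 = -0.709800 N

step 0→1:
  ẍ = (ẋ'−ẋ)/dt = (1.684758430−1.563535023)/0.011465 = 10.573346
  θ̈ = (θ̇'−θ̇)/dt = (1.182900039−1.273642089)/0.011465 = -7.914701
  sinθ=0.212938, cosθ=0.977066
  F = (M+m)·ẍ + m·l·cosθ·θ̈ − m·l·sinθ·θ̇² = 15.030148 + -2.660901 − 0.118855 = 12.250392
step 1→2:
  ẍ = (ẋ'−ẋ)/dt = (1.649580969−1.684758430)/0.011465 = -3.068248
  θ̈ = (θ̇'−θ̇)/dt = (1.240334710−1.182900039)/0.011465 = 5.009566
  sinθ=0.227183, cosθ=0.973852
  F = (M+m)·ẍ + m·l·cosθ·θ̈ − m·l·sinθ·θ̇² = -4.361554 + 1.678663 − 0.109381 = -2.792272
step 2→3:
  ẍ = (ẋ'−ẋ)/dt = (1.509855159−1.649580969)/0.011465 = -12.187162
  θ̈ = (θ̇'−θ̇)/dt = (1.396540480−1.240334710)/0.011465 = 13.624577
  sinθ=0.240369, cosθ=0.970682
  F = (M+m)·ẍ + m·l·cosθ·θ̈ − m·l·sinθ·θ̇² = -17.324209 + 4.550617 − 0.127241 = -12.900833
step 3→4:
  ẍ = (ẋ'−ẋ)/dt = (1.371776306−1.509855159)/0.011465 = -12.043511
  θ̈ = (θ̇'−θ̇)/dt = (1.552233008−1.396540480)/0.011465 = 13.579811
  sinθ=0.254147, cosθ=0.967165
  F = (M+m)·ẍ + m·l·cosθ·θ̈ − m·l·sinθ·θ̇² = -17.120007 + 4.519235 − 0.170554 = -12.771327
step 4→5:
  ẍ = (ẋ'−ẋ)/dt = (1.358124092−1.371776306)/0.011465 = -1.190773
  θ̈ = (θ̇'−θ̇)/dt = (1.593976215−1.552233008)/0.011465 = 3.640925
  sinθ=0.269600, cosθ=0.962972
  F = (M+m)·ẍ + m·l·cosθ·θ̈ − m·l·sinθ·θ̇² = -1.692700 + 1.206413 − 0.223513 = -0.709800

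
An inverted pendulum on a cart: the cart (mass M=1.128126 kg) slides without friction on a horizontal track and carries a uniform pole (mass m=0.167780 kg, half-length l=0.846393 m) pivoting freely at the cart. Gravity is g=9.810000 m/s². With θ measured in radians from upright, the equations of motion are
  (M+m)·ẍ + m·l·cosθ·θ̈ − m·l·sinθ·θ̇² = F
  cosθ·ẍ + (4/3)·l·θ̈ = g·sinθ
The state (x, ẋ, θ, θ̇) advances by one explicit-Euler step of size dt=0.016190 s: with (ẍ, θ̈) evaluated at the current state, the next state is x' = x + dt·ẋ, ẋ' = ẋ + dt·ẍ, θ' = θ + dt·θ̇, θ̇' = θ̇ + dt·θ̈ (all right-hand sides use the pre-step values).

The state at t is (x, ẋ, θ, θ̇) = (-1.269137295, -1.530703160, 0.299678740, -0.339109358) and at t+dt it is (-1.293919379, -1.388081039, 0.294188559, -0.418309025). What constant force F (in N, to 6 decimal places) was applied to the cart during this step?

F = 10.747443 N

ẍ = (ẋ'−ẋ)/dt = (-1.388081039−-1.530703160)/0.016190 = 8.809272
θ̈ = (θ̇'−θ̇)/dt = (-0.418309025−-0.339109358)/0.016190 = -4.891888
sinθ=0.295213, cosθ=0.955431
F = (M+m)·ẍ + m·l·cosθ·θ̈ − m·l·sinθ·θ̇² = 11.415989 + -0.663725 − 0.004821 = 10.747443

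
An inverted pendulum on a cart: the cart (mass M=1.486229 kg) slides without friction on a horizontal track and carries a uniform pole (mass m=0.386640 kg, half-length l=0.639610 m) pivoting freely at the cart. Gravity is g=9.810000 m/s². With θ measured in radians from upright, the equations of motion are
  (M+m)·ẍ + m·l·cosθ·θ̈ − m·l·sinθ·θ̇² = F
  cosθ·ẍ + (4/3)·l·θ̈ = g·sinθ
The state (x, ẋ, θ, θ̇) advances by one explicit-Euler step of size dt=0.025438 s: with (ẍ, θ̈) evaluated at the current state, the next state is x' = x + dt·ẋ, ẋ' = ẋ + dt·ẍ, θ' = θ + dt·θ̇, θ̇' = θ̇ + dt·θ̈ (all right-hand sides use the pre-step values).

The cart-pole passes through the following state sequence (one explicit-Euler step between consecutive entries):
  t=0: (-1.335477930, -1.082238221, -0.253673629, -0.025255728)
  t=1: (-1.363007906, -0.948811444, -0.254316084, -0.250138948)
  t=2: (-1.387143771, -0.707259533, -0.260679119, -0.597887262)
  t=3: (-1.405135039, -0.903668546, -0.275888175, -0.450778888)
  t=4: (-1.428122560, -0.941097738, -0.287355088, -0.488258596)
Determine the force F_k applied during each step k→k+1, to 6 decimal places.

step 0→1:
  ẍ = (ẋ'−ẋ)/dt = (-0.948811444−-1.082238221)/0.025438 = 5.245176
  θ̈ = (θ̇'−θ̇)/dt = (-0.250138948−-0.025255728)/0.025438 = -8.840444
  sinθ=-0.250962, cosθ=0.967997
  F = (M+m)·ẍ + m·l·cosθ·θ̈ − m·l·sinθ·θ̇² = 9.823527 + -2.116265 − -0.000040 = 7.707301
step 1→2:
  ẍ = (ẋ'−ẋ)/dt = (-0.707259533−-0.948811444)/0.025438 = 9.495712
  θ̈ = (θ̇'−θ̇)/dt = (-0.597887262−-0.250138948)/0.025438 = -13.670427
  sinθ=-0.251584, cosθ=0.967836
  F = (M+m)·ẍ + m·l·cosθ·θ̈ − m·l·sinθ·θ̇² = 17.784224 + -3.271943 − -0.003893 = 14.516174
step 2→3:
  ẍ = (ẋ'−ẋ)/dt = (-0.903668546−-0.707259533)/0.025438 = -7.721087
  θ̈ = (θ̇'−θ̇)/dt = (-0.450778888−-0.597887262)/0.025438 = 5.783017
  sinθ=-0.257737, cosθ=0.966215
  F = (M+m)·ẍ + m·l·cosθ·θ̈ − m·l·sinθ·θ̇² = -14.460585 + 1.381816 − -0.022784 = -13.055984
step 3→4:
  ẍ = (ẋ'−ẋ)/dt = (-0.941097738−-0.903668546)/0.025438 = -1.471389
  θ̈ = (θ̇'−θ̇)/dt = (-0.488258596−-0.450778888)/0.025438 = -1.473375
  sinθ=-0.272402, cosθ=0.962184
  F = (M+m)·ẍ + m·l·cosθ·θ̈ − m·l·sinθ·θ̇² = -2.755719 + -0.350585 − -0.013689 = -3.092615

F_0 = 7.707301 N
F_1 = 14.516174 N
F_2 = -13.055984 N
F_3 = -3.092615 N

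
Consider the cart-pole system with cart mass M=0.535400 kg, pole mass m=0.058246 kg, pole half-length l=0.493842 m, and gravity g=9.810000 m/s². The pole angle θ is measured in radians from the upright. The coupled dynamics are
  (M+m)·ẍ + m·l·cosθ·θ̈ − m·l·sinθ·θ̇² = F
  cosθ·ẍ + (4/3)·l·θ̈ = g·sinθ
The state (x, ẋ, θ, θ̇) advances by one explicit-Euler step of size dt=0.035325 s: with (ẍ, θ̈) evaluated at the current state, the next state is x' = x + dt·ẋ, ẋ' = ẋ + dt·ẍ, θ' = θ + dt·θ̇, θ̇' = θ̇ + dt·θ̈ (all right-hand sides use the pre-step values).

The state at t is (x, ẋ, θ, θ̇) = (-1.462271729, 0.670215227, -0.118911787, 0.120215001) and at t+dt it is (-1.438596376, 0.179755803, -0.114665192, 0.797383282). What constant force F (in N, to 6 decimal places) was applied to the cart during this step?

F = -7.694743 N

ẍ = (ẋ'−ẋ)/dt = (0.179755803−0.670215227)/0.035325 = -13.884202
θ̈ = (θ̇'−θ̇)/dt = (0.797383282−0.120215001)/0.035325 = 19.169661
sinθ=-0.118632, cosθ=0.992938
F = (M+m)·ẍ + m·l·cosθ·θ̈ − m·l·sinθ·θ̇² = -8.242301 + 0.547508 − -0.000049 = -7.694743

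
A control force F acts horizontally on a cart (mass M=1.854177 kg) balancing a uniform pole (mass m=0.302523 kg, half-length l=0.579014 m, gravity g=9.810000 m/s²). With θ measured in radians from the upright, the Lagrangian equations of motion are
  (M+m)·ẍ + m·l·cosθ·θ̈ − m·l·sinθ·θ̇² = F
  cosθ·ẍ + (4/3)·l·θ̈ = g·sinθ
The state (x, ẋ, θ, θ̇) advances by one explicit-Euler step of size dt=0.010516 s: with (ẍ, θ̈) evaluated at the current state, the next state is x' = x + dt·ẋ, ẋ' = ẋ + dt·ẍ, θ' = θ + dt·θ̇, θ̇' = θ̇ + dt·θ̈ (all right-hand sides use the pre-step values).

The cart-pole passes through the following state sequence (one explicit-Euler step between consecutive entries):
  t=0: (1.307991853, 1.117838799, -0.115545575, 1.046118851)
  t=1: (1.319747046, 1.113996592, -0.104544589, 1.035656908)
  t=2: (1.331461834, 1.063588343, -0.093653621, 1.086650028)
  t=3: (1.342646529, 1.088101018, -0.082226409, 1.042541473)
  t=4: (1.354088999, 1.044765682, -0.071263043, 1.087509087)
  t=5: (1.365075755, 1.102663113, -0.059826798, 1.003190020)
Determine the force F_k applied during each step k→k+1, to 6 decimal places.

step 0→1:
  ẍ = (ẋ'−ẋ)/dt = (1.113996592−1.117838799)/0.010516 = -0.365368
  θ̈ = (θ̇'−θ̇)/dt = (1.035656908−1.046118851)/0.010516 = -0.994860
  sinθ=-0.115289, cosθ=0.993332
  F = (M+m)·ẍ + m·l·cosθ·θ̈ − m·l·sinθ·θ̇² = -0.787989 + -0.173103 − -0.022100 = -0.938991
step 1→2:
  ẍ = (ẋ'−ẋ)/dt = (1.063588343−1.113996592)/0.010516 = -4.793481
  θ̈ = (θ̇'−θ̇)/dt = (1.086650028−1.035656908)/0.010516 = 4.849098
  sinθ=-0.104354, cosθ=0.994540
  F = (M+m)·ẍ + m·l·cosθ·θ̈ − m·l·sinθ·θ̇² = -10.338101 + 0.844755 − -0.019606 = -9.473740
step 2→3:
  ẍ = (ẋ'−ẋ)/dt = (1.088101018−1.063588343)/0.010516 = 2.330989
  θ̈ = (θ̇'−θ̇)/dt = (1.042541473−1.086650028)/0.010516 = -4.194423
  sinθ=-0.093517, cosθ=0.995618
  F = (M+m)·ẍ + m·l·cosθ·θ̈ − m·l·sinθ·θ̇² = 5.027243 + -0.731497 − -0.019343 = 4.315089
step 3→4:
  ẍ = (ẋ'−ẋ)/dt = (1.044765682−1.088101018)/0.010516 = -4.120895
  θ̈ = (θ̇'−θ̇)/dt = (1.087509087−1.042541473)/0.010516 = 4.276114
  sinθ=-0.082134, cosθ=0.996621
  F = (M+m)·ẍ + m·l·cosθ·θ̈ − m·l·sinθ·θ̇² = -8.887535 + 0.746495 − -0.015637 = -8.125403
step 4→5:
  ẍ = (ẋ'−ẋ)/dt = (1.102663113−1.044765682)/0.010516 = 5.505652
  θ̈ = (θ̇'−θ̇)/dt = (1.003190020−1.087509087)/0.010516 = -8.018169
  sinθ=-0.071203, cosθ=0.997462
  F = (M+m)·ẍ + m·l·cosθ·θ̈ − m·l·sinθ·θ̇² = 11.874039 + -1.400938 − -0.014751 = 10.487851

F_0 = -0.938991 N
F_1 = -9.473740 N
F_2 = 4.315089 N
F_3 = -8.125403 N
F_4 = 10.487851 N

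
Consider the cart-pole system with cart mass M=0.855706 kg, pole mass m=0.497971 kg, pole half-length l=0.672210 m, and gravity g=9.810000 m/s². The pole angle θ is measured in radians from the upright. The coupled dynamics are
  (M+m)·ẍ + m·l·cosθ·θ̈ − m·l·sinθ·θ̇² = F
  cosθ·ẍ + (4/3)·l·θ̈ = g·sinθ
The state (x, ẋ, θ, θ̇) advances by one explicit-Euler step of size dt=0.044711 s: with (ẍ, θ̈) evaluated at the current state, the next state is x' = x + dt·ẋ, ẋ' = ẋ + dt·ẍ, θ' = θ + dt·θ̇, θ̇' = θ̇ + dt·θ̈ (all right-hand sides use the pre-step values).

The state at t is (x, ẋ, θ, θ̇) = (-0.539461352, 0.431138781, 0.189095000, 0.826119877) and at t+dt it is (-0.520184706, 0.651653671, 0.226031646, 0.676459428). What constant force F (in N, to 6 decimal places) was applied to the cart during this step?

ẍ = (ẋ'−ẋ)/dt = (0.651653671−0.431138781)/0.044711 = 4.932005
θ̈ = (θ̇'−θ̇)/dt = (0.676459428−0.826119877)/0.044711 = -3.347285
sinθ=0.187970, cosθ=0.982175
F = (M+m)·ẍ + m·l·cosθ·θ̈ − m·l·sinθ·θ̇² = 6.676342 + -1.100501 − 0.042942 = 5.532899

F = 5.532899 N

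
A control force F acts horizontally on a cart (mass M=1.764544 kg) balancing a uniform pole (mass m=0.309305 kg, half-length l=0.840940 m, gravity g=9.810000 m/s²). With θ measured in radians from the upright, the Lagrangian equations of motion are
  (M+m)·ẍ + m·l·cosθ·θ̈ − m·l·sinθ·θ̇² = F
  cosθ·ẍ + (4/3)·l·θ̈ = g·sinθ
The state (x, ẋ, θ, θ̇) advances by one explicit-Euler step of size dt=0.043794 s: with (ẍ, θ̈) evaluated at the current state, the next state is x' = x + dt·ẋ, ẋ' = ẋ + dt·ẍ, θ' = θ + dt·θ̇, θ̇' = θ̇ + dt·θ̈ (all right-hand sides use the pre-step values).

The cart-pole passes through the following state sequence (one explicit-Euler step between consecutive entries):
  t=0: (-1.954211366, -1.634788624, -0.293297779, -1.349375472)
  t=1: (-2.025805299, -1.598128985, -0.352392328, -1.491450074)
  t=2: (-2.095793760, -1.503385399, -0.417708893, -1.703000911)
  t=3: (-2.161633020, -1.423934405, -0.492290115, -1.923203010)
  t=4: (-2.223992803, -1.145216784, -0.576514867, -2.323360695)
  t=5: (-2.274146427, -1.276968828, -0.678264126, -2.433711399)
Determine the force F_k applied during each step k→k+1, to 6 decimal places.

step 0→1:
  ẍ = (ẋ'−ẋ)/dt = (-1.598128985−-1.634788624)/0.043794 = 0.837093
  θ̈ = (θ̇'−θ̇)/dt = (-1.491450074−-1.349375472)/0.043794 = -3.244157
  sinθ=-0.289111, cosθ=0.957296
  F = (M+m)·ẍ + m·l·cosθ·θ̈ − m·l·sinθ·θ̇² = 1.736004 + -0.807793 − -0.136925 = 1.065136
step 1→2:
  ẍ = (ẋ'−ẋ)/dt = (-1.503385399−-1.598128985)/0.043794 = 2.163392
  θ̈ = (θ̇'−θ̇)/dt = (-1.703000911−-1.491450074)/0.043794 = -4.830590
  sinθ=-0.345144, cosθ=0.938550
  F = (M+m)·ẍ + m·l·cosθ·θ̈ − m·l·sinθ·θ̇² = 4.486548 + -1.179259 − -0.199696 = 3.506985
step 2→3:
  ẍ = (ẋ'−ẋ)/dt = (-1.423934405−-1.503385399)/0.043794 = 1.814198
  θ̈ = (θ̇'−θ̇)/dt = (-1.923203010−-1.703000911)/0.043794 = -5.028134
  sinθ=-0.405667, cosθ=0.914021
  F = (M+m)·ẍ + m·l·cosθ·θ̈ − m·l·sinθ·θ̇² = 3.762373 + -1.195404 − -0.306021 = 2.872990
step 3→4:
  ẍ = (ẋ'−ẋ)/dt = (-1.145216784−-1.423934405)/0.043794 = 6.364288
  θ̈ = (θ̇'−θ̇)/dt = (-2.323360695−-1.923203010)/0.043794 = -9.137272
  sinθ=-0.472645, cosθ=0.881253
  F = (M+m)·ẍ + m·l·cosθ·θ̈ − m·l·sinθ·θ̇² = 13.198572 + -2.094445 − -0.454713 = 11.558840
step 4→5:
  ẍ = (ẋ'−ẋ)/dt = (-1.276968828−-1.145216784)/0.043794 = -3.008450
  θ̈ = (θ̇'−θ̇)/dt = (-2.433711399−-2.323360695)/0.043794 = -2.519768
  sinθ=-0.545105, cosθ=0.838368
  F = (M+m)·ẍ + m·l·cosθ·θ̈ − m·l·sinθ·θ̇² = -6.239070 + -0.549474 − -0.765360 = -6.023184

F_0 = 1.065136 N
F_1 = 3.506985 N
F_2 = 2.872990 N
F_3 = 11.558840 N
F_4 = -6.023184 N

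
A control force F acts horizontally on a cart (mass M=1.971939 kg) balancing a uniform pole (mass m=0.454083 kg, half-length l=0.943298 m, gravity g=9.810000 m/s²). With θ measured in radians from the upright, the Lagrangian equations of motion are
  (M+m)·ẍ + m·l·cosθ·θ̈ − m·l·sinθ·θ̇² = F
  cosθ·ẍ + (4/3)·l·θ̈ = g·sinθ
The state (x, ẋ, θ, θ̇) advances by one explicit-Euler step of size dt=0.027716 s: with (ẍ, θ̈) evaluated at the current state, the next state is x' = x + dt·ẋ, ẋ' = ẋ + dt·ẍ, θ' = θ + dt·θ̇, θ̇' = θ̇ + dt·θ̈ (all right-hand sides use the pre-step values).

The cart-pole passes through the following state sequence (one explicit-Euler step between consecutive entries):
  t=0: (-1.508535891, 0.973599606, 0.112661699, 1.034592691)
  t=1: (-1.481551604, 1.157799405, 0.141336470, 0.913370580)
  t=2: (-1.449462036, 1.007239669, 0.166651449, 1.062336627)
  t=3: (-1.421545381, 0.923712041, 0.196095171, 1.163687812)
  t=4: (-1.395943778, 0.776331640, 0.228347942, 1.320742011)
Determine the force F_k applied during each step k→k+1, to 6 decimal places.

step 0→1:
  ẍ = (ẋ'−ẋ)/dt = (1.157799405−0.973599606)/0.027716 = 6.645973
  θ̈ = (θ̇'−θ̇)/dt = (0.913370580−1.034592691)/0.027716 = -4.373723
  sinθ=0.112424, cosθ=0.993660
  F = (M+m)·ẍ + m·l·cosθ·θ̈ − m·l·sinθ·θ̇² = 16.123278 + -1.861544 − 0.051544 = 14.210189
step 1→2:
  ẍ = (ẋ'−ẋ)/dt = (1.007239669−1.157799405)/0.027716 = -5.432232
  θ̈ = (θ̇'−θ̇)/dt = (1.062336627−0.913370580)/0.027716 = 5.374731
  sinθ=0.140866, cosθ=0.990029
  F = (M+m)·ẍ + m·l·cosθ·θ̈ − m·l·sinθ·θ̇² = -13.178714 + 2.279233 − 0.050337 = -10.949818
step 2→3:
  ẍ = (ẋ'−ẋ)/dt = (0.923712041−1.007239669)/0.027716 = -3.013697
  θ̈ = (θ̇'−θ̇)/dt = (1.163687812−1.062336627)/0.027716 = 3.656775
  sinθ=0.165881, cosθ=0.986146
  F = (M+m)·ẍ + m·l·cosθ·θ̈ − m·l·sinθ·θ̇² = -7.311295 + 1.544627 − 0.080187 = -5.846856
step 3→4:
  ẍ = (ẋ'−ẋ)/dt = (0.776331640−0.923712041)/0.027716 = -5.317521
  θ̈ = (θ̇'−θ̇)/dt = (1.320742011−1.163687812)/0.027716 = 5.666554
  sinθ=0.194841, cosθ=0.980835
  F = (M+m)·ẍ + m·l·cosθ·θ̈ − m·l·sinθ·θ̇² = -12.900422 + 2.380669 − 0.113015 = -10.632768

F_0 = 14.210189 N
F_1 = -10.949818 N
F_2 = -5.846856 N
F_3 = -10.632768 N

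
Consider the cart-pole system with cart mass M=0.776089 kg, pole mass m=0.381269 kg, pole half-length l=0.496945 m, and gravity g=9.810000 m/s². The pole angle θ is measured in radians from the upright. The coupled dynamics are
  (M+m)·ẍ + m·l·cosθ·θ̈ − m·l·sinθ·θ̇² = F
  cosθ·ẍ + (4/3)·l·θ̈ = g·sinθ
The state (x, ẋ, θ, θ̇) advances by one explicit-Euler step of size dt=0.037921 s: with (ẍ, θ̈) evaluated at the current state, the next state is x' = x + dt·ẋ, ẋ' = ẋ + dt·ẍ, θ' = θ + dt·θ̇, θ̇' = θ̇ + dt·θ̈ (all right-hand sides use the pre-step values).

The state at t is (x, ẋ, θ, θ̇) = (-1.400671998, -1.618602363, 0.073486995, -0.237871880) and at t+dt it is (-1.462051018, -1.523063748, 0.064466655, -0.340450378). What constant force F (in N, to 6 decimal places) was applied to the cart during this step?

F = 2.403931 N

ẍ = (ẋ'−ẋ)/dt = (-1.523063748−-1.618602363)/0.037921 = 2.519412
θ̈ = (θ̇'−θ̇)/dt = (-0.340450378−-0.237871880)/0.037921 = -2.705058
sinθ=0.073421, cosθ=0.997301
F = (M+m)·ẍ + m·l·cosθ·θ̈ − m·l·sinθ·θ̇² = 2.915861 + -0.511143 − 0.000787 = 2.403931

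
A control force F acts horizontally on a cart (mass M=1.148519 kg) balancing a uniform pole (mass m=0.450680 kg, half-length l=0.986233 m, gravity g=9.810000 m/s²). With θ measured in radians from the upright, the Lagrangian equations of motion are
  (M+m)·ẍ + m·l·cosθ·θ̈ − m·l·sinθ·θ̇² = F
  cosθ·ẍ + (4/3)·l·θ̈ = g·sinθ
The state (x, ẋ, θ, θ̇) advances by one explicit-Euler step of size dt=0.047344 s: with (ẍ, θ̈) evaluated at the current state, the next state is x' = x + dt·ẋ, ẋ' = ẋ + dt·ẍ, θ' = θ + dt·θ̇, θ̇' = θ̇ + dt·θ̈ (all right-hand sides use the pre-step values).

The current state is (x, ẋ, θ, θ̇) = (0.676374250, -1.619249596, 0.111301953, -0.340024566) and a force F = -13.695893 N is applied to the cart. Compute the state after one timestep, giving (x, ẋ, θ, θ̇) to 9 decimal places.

(0.599712497, -2.145169200, 0.095203830, 0.096676739)

sinθ=0.111072292, cosθ=0.993812329
temp = (F + m·l·θ̇²·sinθ)/(M+m) = (-13.695893 + 0.005707871)/1.599199 = -8.560651382
θ̈ = (g·sinθ − cosθ·temp)/(l·(4/3 − m·cos²θ/(M+m))) = 9.224005255
ẍ = temp − m·l·θ̈·cosθ/(M+m) = -11.108474233
Euler: x'=0.676374250+0.047344·-1.619249596=0.599712497, ẋ'=-1.619249596+0.047344·-11.108474233=-2.145169200
       θ'=0.111301953+0.047344·-0.340024566=0.095203830, θ̇'=-0.340024566+0.047344·9.224005255=0.096676739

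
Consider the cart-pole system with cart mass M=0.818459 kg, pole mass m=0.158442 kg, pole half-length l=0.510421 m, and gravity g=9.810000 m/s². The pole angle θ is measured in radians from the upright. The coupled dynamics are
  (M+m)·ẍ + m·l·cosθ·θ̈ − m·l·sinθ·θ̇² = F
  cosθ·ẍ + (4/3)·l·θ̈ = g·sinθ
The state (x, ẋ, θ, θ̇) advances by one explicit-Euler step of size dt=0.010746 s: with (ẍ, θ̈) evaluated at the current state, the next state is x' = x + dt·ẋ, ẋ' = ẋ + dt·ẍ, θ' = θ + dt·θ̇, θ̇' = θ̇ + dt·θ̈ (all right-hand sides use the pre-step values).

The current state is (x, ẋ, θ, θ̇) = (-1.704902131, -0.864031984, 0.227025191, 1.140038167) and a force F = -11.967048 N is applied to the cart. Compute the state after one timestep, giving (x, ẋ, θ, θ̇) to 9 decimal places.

sinθ=0.225080048, cosθ=0.974340275
temp = (F + m·l·θ̇²·sinθ)/(M+m) = (-11.967048 + 0.023657815)/0.976901 = -12.225793796
θ̈ = (g·sinθ − cosθ·temp)/(l·(4/3 − m·cos²θ/(M+m))) = 23.456479756
ẍ = temp − m·l·θ̈·cosθ/(M+m) = -14.117796646
Euler: x'=-1.704902131+0.010746·-0.864031984=-1.714187019, ẋ'=-0.864031984+0.010746·-14.117796646=-1.015741827
       θ'=0.227025191+0.010746·1.140038167=0.239276041, θ̇'=1.140038167+0.010746·23.456479756=1.392101498

(-1.714187019, -1.015741827, 0.239276041, 1.392101498)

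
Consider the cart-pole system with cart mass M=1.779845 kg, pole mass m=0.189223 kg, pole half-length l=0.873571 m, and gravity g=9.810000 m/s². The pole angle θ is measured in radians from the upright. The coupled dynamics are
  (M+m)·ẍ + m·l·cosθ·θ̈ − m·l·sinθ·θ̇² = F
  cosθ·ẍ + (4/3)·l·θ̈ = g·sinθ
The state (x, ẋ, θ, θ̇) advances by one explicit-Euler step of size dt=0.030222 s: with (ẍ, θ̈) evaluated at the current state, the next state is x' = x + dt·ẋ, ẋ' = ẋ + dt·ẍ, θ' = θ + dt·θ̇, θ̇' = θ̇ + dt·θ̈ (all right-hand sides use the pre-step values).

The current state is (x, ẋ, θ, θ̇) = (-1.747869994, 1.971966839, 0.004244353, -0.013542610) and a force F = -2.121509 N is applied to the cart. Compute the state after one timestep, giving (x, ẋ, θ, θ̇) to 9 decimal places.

(-1.688273212, 1.936778319, 0.003835068, 0.017748398)

sinθ=0.004244340, cosθ=0.999990993
temp = (F + m·l·θ̇²·sinθ)/(M+m) = (-2.121509 + 0.000000129)/1.969068 = -1.077417779
θ̈ = (g·sinθ − cosθ·temp)/(l·(4/3 − m·cos²θ/(M+m))) = 1.035371849
ẍ = temp − m·l·θ̈·cosθ/(M+m) = -1.164334605
Euler: x'=-1.747869994+0.030222·1.971966839=-1.688273212, ẋ'=1.971966839+0.030222·-1.164334605=1.936778319
       θ'=0.004244353+0.030222·-0.013542610=0.003835068, θ̇'=-0.013542610+0.030222·1.035371849=0.017748398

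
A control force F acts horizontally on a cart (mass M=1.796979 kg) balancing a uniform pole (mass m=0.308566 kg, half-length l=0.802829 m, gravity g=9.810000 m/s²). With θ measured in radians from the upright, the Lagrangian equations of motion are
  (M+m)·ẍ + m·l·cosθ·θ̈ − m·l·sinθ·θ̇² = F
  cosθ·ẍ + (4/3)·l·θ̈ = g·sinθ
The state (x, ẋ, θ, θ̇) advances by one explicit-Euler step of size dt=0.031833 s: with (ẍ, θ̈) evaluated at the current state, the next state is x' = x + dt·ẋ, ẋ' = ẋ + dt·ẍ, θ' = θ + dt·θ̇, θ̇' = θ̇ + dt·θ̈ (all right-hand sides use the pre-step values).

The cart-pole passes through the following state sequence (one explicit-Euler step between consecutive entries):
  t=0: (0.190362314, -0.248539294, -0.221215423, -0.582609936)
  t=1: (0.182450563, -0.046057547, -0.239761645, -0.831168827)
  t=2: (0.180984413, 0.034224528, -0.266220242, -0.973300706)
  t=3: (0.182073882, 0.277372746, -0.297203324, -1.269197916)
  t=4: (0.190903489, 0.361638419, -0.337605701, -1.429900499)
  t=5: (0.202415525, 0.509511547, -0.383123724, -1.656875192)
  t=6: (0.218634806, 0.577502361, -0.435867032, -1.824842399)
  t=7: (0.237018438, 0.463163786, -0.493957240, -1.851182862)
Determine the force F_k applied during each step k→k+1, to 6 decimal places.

F_0 = 11.524135 N
F_1 = 4.276339 N
F_2 = 13.922840 N
F_3 = 4.494718 N
F_4 = 8.281992 N
F_5 = 3.539007 N
F_6 = -7.400281 N

step 0→1:
  ẍ = (ẋ'−ẋ)/dt = (-0.046057547−-0.248539294)/0.031833 = 6.360750
  θ̈ = (θ̇'−θ̇)/dt = (-0.831168827−-0.582609936)/0.031833 = -7.808214
  sinθ=-0.219416, cosθ=0.975631
  F = (M+m)·ẍ + m·l·cosθ·θ̈ − m·l·sinθ·θ̇² = 13.392845 + -1.887160 − -0.018450 = 11.524135
step 1→2:
  ẍ = (ẋ'−ẋ)/dt = (0.034224528−-0.046057547)/0.031833 = 2.521976
  θ̈ = (θ̇'−θ̇)/dt = (-0.973300706−-0.831168827)/0.031833 = -4.464923
  sinθ=-0.237471, cosθ=0.971395
  F = (M+m)·ẍ + m·l·cosθ·θ̈ − m·l·sinθ·θ̇² = 5.310135 + -1.074436 − -0.040641 = 4.276339
step 2→3:
  ẍ = (ẋ'−ẋ)/dt = (0.277372746−0.034224528)/0.031833 = 7.638244
  θ̈ = (θ̇'−θ̇)/dt = (-1.269197916−-0.973300706)/0.031833 = -9.295298
  sinθ=-0.263087, cosθ=0.964772
  F = (M+m)·ẍ + m·l·cosθ·θ̈ − m·l·sinθ·θ̇² = 16.082666 + -2.221566 − -0.061740 = 13.922840
step 3→4:
  ẍ = (ẋ'−ẋ)/dt = (0.361638419−0.277372746)/0.031833 = 2.647117
  θ̈ = (θ̇'−θ̇)/dt = (-1.429900499−-1.269197916)/0.031833 = -5.048302
  sinθ=-0.292847, cosθ=0.956159
  F = (M+m)·ẍ + m·l·cosθ·θ̈ − m·l·sinθ·θ̇² = 5.573624 + -1.195767 − -0.116861 = 4.494718
step 4→5:
  ẍ = (ẋ'−ẋ)/dt = (0.509511547−0.361638419)/0.031833 = 4.645278
  θ̈ = (θ̇'−θ̇)/dt = (-1.656875192−-1.429900499)/0.031833 = -7.130170
  sinθ=-0.331229, cosθ=0.943550
  F = (M+m)·ẍ + m·l·cosθ·θ̈ − m·l·sinθ·θ̇² = 9.780841 + -1.666618 − -0.167769 = 8.281992
step 5→6:
  ẍ = (ẋ'−ẋ)/dt = (0.577502361−0.509511547)/0.031833 = 2.135859
  θ̈ = (θ̇'−θ̇)/dt = (-1.824842399−-1.656875192)/0.031833 = -5.276512
  sinθ=-0.373820, cosθ=0.927501
  F = (M+m)·ẍ + m·l·cosθ·θ̈ − m·l·sinθ·θ̇² = 4.497148 + -1.212363 − -0.254222 = 3.539007
step 6→7:
  ẍ = (ẋ'−ẋ)/dt = (0.463163786−0.577502361)/0.031833 = -3.591825
  θ̈ = (θ̇'−θ̇)/dt = (-1.851182862−-1.824842399)/0.031833 = -0.827458
  sinθ=-0.422197, cosθ=0.906504
  F = (M+m)·ẍ + m·l·cosθ·θ̈ − m·l·sinθ·θ̇² = -7.562750 + -0.185818 − -0.348286 = -7.400281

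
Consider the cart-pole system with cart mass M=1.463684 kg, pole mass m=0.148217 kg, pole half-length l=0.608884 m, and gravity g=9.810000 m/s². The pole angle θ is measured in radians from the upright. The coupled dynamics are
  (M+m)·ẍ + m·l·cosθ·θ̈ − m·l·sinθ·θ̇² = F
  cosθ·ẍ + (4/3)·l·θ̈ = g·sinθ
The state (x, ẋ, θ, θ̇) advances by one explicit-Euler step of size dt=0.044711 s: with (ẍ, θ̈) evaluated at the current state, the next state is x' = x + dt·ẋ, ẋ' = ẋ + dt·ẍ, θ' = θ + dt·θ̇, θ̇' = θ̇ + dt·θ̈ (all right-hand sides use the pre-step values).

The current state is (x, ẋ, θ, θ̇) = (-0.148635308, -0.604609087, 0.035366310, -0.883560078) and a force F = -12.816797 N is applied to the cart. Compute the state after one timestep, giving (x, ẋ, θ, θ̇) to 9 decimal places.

(-0.175667985, -0.987494080, -0.004138545, -0.393128579)

sinθ=0.035358938, cosθ=0.999374677
temp = (F + m·l·θ̇²·sinθ)/(M+m) = (-12.816797 + 0.002491173)/1.611901 = -7.949809465
θ̈ = (g·sinθ − cosθ·temp)/(l·(4/3 − m·cos²θ/(M+m))) = 10.968922606
ẍ = temp − m·l·θ̈·cosθ/(M+m) = -8.563552433
Euler: x'=-0.148635308+0.044711·-0.604609087=-0.175667985, ẋ'=-0.604609087+0.044711·-8.563552433=-0.987494080
       θ'=0.035366310+0.044711·-0.883560078=-0.004138545, θ̇'=-0.883560078+0.044711·10.968922606=-0.393128579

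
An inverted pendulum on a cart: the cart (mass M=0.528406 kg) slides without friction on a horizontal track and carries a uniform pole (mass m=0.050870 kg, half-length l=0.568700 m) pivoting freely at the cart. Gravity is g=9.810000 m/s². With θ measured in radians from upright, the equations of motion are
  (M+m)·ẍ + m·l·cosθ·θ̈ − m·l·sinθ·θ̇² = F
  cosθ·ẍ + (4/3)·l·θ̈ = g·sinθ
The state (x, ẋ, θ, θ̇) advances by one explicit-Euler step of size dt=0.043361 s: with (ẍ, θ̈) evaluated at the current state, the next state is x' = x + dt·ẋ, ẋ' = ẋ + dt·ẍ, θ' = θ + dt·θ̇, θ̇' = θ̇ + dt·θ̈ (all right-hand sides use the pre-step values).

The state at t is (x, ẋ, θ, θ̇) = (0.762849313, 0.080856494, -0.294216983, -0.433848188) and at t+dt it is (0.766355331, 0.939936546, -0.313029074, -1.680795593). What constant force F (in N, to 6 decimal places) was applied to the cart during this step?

F = 10.682160 N

ẍ = (ẋ'−ẋ)/dt = (0.939936546−0.080856494)/0.043361 = 19.812275
θ̈ = (θ̇'−θ̇)/dt = (-1.680795593−-0.433848188)/0.043361 = -28.757349
sinθ=-0.289991, cosθ=0.957030
F = (M+m)·ẍ + m·l·cosθ·θ̈ − m·l·sinθ·θ̇² = 11.476775 + -0.796194 − -0.001579 = 10.682160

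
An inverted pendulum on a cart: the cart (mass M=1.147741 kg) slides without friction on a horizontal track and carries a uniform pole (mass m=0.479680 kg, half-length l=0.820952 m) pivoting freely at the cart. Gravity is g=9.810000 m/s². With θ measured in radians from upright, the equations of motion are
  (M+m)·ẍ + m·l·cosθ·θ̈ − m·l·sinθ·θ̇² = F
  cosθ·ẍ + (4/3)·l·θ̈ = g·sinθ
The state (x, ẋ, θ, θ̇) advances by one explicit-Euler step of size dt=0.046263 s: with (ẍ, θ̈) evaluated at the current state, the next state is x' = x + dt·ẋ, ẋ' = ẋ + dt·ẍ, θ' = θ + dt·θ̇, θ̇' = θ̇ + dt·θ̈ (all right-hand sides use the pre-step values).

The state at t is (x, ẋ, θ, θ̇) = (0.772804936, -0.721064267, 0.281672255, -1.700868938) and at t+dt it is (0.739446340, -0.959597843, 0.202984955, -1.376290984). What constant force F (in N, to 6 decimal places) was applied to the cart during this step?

F = -6.053745 N

ẍ = (ẋ'−ẋ)/dt = (-0.959597843−-0.721064267)/0.046263 = -5.156033
θ̈ = (θ̇'−θ̇)/dt = (-1.376290984−-1.700868938)/0.046263 = 7.015930
sinθ=0.277962, cosθ=0.960592
F = (M+m)·ẍ + m·l·cosθ·θ̈ − m·l·sinθ·θ̇² = -8.391037 + 2.653955 − 0.316663 = -6.053745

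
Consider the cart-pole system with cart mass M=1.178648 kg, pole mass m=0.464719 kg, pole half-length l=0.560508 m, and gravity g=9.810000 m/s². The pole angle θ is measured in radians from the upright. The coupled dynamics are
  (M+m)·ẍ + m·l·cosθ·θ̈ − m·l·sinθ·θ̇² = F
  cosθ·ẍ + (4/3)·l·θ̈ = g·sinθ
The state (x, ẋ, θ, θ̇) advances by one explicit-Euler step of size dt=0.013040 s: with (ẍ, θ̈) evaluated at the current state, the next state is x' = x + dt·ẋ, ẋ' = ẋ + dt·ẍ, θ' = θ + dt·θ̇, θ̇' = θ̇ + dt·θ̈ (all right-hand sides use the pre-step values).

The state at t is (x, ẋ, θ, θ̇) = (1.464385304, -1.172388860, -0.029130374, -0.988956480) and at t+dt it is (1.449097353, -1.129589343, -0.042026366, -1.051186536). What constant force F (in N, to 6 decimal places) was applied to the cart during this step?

F = 4.158692 N

ẍ = (ẋ'−ẋ)/dt = (-1.129589343−-1.172388860)/0.013040 = 3.282172
θ̈ = (θ̇'−θ̇)/dt = (-1.051186536−-0.988956480)/0.013040 = -4.772244
sinθ=-0.029126, cosθ=0.999576
F = (M+m)·ẍ + m·l·cosθ·θ̈ − m·l·sinθ·θ̇² = 5.393812 + -1.242540 − -0.007420 = 4.158692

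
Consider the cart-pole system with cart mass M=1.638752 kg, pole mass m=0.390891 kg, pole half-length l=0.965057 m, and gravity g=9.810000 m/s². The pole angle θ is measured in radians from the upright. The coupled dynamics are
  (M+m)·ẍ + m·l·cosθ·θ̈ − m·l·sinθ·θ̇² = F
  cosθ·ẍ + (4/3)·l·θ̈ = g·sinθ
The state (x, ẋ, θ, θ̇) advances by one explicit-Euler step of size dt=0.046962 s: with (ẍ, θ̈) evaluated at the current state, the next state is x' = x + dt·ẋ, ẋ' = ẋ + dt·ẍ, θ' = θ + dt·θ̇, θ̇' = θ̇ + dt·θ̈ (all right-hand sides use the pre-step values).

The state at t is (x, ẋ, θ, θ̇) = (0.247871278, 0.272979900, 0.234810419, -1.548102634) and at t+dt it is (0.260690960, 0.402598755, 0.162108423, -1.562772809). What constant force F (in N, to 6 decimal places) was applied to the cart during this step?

ẍ = (ẋ'−ẋ)/dt = (0.402598755−0.272979900)/0.046962 = 2.760080
θ̈ = (θ̇'−θ̇)/dt = (-1.562772809−-1.548102634)/0.046962 = -0.312384
sinθ=0.232659, cosθ=0.972558
F = (M+m)·ẍ + m·l·cosθ·θ̈ − m·l·sinθ·θ̇² = 5.601976 + -0.114608 − 0.210343 = 5.277026

F = 5.277026 N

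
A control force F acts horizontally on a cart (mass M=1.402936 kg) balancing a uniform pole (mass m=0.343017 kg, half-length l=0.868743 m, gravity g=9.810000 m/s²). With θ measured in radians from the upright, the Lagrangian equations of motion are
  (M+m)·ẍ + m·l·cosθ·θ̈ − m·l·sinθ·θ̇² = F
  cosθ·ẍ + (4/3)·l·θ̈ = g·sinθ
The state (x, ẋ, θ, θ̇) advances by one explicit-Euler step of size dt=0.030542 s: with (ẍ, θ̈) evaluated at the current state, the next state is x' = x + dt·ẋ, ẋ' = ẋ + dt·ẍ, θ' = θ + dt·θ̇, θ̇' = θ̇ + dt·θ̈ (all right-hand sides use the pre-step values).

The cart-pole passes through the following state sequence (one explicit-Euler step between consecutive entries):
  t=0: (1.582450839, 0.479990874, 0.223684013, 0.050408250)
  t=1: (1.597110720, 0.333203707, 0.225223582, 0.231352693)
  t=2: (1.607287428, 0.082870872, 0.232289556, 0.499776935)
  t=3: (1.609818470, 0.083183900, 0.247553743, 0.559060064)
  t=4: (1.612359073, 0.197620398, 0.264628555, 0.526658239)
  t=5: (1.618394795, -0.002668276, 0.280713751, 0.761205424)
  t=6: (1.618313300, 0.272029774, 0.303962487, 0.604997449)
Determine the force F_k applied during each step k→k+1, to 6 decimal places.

F_0 = -6.669886 N
F_1 = -11.761169 N
F_2 = 0.563641 N
F_3 = 6.212512 N
F_4 = -9.262469 N
F_5 = 14.191013 N

step 0→1:
  ẍ = (ẋ'−ẋ)/dt = (0.333203707−0.479990874)/0.030542 = -4.806076
  θ̈ = (θ̇'−θ̇)/dt = (0.231352693−0.050408250)/0.030542 = 5.924446
  sinθ=0.221823, cosθ=0.975087
  F = (M+m)·ẍ + m·l·cosθ·θ̈ − m·l·sinθ·θ̇² = -8.391182 + 1.721464 − 0.000168 = -6.669886
step 1→2:
  ẍ = (ẋ'−ẋ)/dt = (0.082870872−0.333203707)/0.030542 = -8.196347
  θ̈ = (θ̇'−θ̇)/dt = (0.499776935−0.231352693)/0.030542 = 8.788692
  sinθ=0.223324, cosθ=0.974744
  F = (M+m)·ẍ + m·l·cosθ·θ̈ − m·l·sinθ·θ̇² = -14.310437 + 2.552830 − 0.003562 = -11.761169
step 2→3:
  ẍ = (ẋ'−ẋ)/dt = (0.083183900−0.082870872)/0.030542 = 0.010249
  θ̈ = (θ̇'−θ̇)/dt = (0.559060064−0.499776935)/0.030542 = 1.941036
  sinθ=0.230206, cosθ=0.973142
  F = (M+m)·ẍ + m·l·cosθ·θ̈ − m·l·sinθ·θ̇² = 0.017894 + 0.562881 − 0.017135 = 0.563641
step 3→4:
  ẍ = (ẋ'−ẋ)/dt = (0.197620398−0.083183900)/0.030542 = 3.746857
  θ̈ = (θ̇'−θ̇)/dt = (0.526658239−0.559060064)/0.030542 = -1.060894
  sinθ=0.245033, cosθ=0.969515
  F = (M+m)·ẍ + m·l·cosθ·θ̈ − m·l·sinθ·θ̇² = 6.541836 + -0.306502 − 0.022822 = 6.212512
step 4→5:
  ẍ = (ẋ'−ẋ)/dt = (-0.002668276−0.197620398)/0.030542 = -6.557811
  θ̈ = (θ̇'−θ̇)/dt = (0.761205424−0.526658239)/0.030542 = 7.679497
  sinθ=0.261551, cosθ=0.965190
  F = (M+m)·ẍ + m·l·cosθ·θ̈ − m·l·sinθ·θ̇² = -11.449630 + 2.208780 − 0.021618 = -9.262469
step 5→6:
  ẍ = (ẋ'−ẋ)/dt = (0.272029774−-0.002668276)/0.030542 = 8.994108
  θ̈ = (θ̇'−θ̇)/dt = (0.604997449−0.761205424)/0.030542 = -5.114530
  sinθ=0.277042, cosθ=0.960858
  F = (M+m)·ẍ + m·l·cosθ·θ̈ − m·l·sinθ·θ̇² = 15.703290 + -1.464441 − 0.047836 = 14.191013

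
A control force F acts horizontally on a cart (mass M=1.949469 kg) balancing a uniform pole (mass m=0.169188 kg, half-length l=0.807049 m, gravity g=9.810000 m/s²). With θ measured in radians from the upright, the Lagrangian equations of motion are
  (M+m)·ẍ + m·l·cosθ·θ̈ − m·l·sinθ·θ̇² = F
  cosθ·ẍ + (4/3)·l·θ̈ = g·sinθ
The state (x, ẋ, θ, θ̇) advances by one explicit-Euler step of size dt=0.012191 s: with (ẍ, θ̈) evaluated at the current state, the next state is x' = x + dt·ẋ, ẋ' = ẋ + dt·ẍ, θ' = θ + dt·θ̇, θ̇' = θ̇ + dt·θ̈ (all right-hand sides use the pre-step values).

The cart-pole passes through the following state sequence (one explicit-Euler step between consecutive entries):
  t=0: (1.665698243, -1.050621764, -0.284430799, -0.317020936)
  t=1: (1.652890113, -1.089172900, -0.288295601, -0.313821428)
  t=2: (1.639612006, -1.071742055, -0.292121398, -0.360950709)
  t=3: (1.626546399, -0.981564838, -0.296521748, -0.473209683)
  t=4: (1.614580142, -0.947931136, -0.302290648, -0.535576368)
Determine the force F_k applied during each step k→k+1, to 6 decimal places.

F_0 = -6.661502 N
F_1 = 2.527028 N
F_2 = 14.472828 N
F_3 = 5.186047 N

step 0→1:
  ẍ = (ẋ'−ẋ)/dt = (-1.089172900−-1.050621764)/0.012191 = -3.162262
  θ̈ = (θ̇'−θ̇)/dt = (-0.313821428−-0.317020936)/0.012191 = 0.262448
  sinθ=-0.280611, cosθ=0.959822
  F = (M+m)·ẍ + m·l·cosθ·θ̈ − m·l·sinθ·θ̇² = -6.699748 + 0.034396 − -0.003851 = -6.661502
step 1→2:
  ẍ = (ẋ'−ẋ)/dt = (-1.071742055−-1.089172900)/0.012191 = 1.429813
  θ̈ = (θ̇'−θ̇)/dt = (-0.360950709−-0.313821428)/0.012191 = -3.865908
  sinθ=-0.284319, cosθ=0.958730
  F = (M+m)·ẍ + m·l·cosθ·θ̈ − m·l·sinθ·θ̇² = 3.029282 + -0.506078 − -0.003823 = 2.527028
step 2→3:
  ẍ = (ẋ'−ẋ)/dt = (-0.981564838−-1.071742055)/0.012191 = 7.397032
  θ̈ = (θ̇'−θ̇)/dt = (-0.473209683−-0.360950709)/0.012191 = -9.208348
  sinθ=-0.287984, cosθ=0.957635
  F = (M+m)·ẍ + m·l·cosθ·θ̈ − m·l·sinθ·θ̇² = 15.671774 + -1.204069 − -0.005123 = 14.472828
step 3→4:
  ẍ = (ẋ'−ẋ)/dt = (-0.947931136−-0.981564838)/0.012191 = 2.758896
  θ̈ = (θ̇'−θ̇)/dt = (-0.535576368−-0.473209683)/0.012191 = -5.115797
  sinθ=-0.292196, cosθ=0.956359
  F = (M+m)·ẍ + m·l·cosθ·θ̈ − m·l·sinθ·θ̇² = 5.845155 + -0.668042 − -0.008934 = 5.186047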